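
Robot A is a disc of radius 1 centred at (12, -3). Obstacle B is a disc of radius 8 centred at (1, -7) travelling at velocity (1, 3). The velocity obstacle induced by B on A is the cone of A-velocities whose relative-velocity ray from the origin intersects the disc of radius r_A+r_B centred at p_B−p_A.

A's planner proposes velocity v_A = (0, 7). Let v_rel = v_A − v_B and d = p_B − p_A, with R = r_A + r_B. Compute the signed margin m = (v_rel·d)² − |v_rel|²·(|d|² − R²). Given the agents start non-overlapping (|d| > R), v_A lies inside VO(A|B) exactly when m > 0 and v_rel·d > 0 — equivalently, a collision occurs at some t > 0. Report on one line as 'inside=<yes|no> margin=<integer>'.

d = (-11, -4),  |d|² = 137;  R = 1+8 = 9,  c = 137−9² = 56
v_rel = (-1, 4),  |v_rel|² = 17;  v_rel·d = (-1)·(-11) + (4)·(-4) = -5
17·t² + 10·t + 56 = 0  ⇒  m = (-5)² − 17·56 = -927
m = -927 < 0,  v_rel·d = -5 < 0  ⇒  outside

inside=no margin=-927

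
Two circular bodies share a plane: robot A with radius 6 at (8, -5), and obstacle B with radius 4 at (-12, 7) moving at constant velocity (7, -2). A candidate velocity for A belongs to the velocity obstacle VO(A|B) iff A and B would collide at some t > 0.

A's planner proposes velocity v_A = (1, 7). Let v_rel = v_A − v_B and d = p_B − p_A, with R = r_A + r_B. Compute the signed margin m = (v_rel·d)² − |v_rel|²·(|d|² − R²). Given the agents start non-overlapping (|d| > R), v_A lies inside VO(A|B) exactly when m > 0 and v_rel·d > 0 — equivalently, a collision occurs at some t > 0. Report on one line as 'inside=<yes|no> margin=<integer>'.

d = (-20, 12),  |d|² = 544;  R = 6+4 = 10,  c = 544−10² = 444
v_rel = (-6, 9),  |v_rel|² = 117;  v_rel·d = (-6)·(-20) + (9)·(12) = 228
117·t² − 456·t + 444 = 0  ⇒  m = 228² − 117·444 = 36
m = 36 > 0,  v_rel·d = 228 > 0  ⇒  inside

inside=yes margin=36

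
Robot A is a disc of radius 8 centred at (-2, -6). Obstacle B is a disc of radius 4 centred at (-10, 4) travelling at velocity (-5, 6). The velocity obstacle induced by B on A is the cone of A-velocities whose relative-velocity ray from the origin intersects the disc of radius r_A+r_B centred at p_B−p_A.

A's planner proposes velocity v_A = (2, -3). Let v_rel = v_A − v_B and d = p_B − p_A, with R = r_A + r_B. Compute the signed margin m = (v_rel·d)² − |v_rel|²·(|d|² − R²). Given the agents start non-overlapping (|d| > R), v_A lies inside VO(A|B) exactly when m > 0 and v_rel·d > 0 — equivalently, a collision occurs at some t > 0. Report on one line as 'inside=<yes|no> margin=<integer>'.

d = (-8, 10),  |d|² = 164;  R = 8+4 = 12,  c = 164−12² = 20
v_rel = (7, -9),  |v_rel|² = 130;  v_rel·d = (7)·(-8) + (-9)·(10) = -146
130·t² + 292·t + 20 = 0  ⇒  m = (-146)² − 130·20 = 18716
m = 18716 > 0,  v_rel·d = -146 < 0  ⇒  outside

inside=no margin=18716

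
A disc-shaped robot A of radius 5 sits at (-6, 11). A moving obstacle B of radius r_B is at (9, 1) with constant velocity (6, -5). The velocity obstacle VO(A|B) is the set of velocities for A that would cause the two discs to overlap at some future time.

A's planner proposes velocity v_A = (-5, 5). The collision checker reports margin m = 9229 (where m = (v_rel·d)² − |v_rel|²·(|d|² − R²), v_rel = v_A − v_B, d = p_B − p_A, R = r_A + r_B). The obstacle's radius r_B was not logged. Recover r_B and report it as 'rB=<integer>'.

m = 9229
d = (15, -10);  v_rel = (-11, 10),  |v_rel|² = 221
v_rel×d = (-11)·(-10) − (10)·(15) = -40
since m = R²·221 − (-40)²:  R² = (1600 + 9229) / 221 = 49
R = √49 = 7  ⇒  r_B = 7 − 5 = 2

rB=2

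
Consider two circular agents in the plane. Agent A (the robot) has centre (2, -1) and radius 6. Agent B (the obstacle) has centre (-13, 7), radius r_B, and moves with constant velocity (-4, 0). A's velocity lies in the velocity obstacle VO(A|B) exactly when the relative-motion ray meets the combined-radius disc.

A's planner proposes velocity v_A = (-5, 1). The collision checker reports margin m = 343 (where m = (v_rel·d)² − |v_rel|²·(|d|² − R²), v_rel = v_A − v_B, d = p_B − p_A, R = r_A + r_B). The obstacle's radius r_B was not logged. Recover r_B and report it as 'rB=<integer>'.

m = 343
d = (-15, 8);  v_rel = (-1, 1),  |v_rel|² = 2
v_rel×d = (-1)·(8) − (1)·(-15) = 7
since m = R²·2 − 7²:  R² = (49 + 343) / 2 = 196
R = √196 = 14  ⇒  r_B = 14 − 6 = 8

rB=8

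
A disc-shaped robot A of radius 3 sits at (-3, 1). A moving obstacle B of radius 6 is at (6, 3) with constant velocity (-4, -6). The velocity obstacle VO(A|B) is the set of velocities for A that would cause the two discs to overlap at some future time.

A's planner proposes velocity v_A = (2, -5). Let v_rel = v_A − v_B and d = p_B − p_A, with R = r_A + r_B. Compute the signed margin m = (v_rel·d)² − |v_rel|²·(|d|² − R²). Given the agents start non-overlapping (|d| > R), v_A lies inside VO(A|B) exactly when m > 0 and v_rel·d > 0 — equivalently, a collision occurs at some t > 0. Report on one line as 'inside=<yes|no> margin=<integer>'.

d = (9, 2),  |d|² = 85;  R = 3+6 = 9,  c = 85−9² = 4
v_rel = (6, 1),  |v_rel|² = 37;  v_rel·d = (6)·(9) + (1)·(2) = 56
37·t² − 112·t + 4 = 0  ⇒  m = 56² − 37·4 = 2988
m = 2988 > 0,  v_rel·d = 56 > 0  ⇒  inside

inside=yes margin=2988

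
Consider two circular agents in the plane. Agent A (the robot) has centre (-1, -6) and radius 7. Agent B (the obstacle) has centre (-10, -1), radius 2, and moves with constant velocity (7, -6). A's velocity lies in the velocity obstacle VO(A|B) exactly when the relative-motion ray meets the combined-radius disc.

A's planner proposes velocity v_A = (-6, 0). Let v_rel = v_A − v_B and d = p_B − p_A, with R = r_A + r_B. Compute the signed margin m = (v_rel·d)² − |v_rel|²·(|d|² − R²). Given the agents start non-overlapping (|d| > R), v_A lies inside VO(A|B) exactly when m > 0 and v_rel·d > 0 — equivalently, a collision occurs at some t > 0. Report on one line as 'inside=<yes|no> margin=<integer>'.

d = (-9, 5),  |d|² = 106;  R = 7+2 = 9,  c = 106−9² = 25
v_rel = (-13, 6),  |v_rel|² = 205;  v_rel·d = (-13)·(-9) + (6)·(5) = 147
205·t² − 294·t + 25 = 0  ⇒  m = 147² − 205·25 = 16484
m = 16484 > 0,  v_rel·d = 147 > 0  ⇒  inside

inside=yes margin=16484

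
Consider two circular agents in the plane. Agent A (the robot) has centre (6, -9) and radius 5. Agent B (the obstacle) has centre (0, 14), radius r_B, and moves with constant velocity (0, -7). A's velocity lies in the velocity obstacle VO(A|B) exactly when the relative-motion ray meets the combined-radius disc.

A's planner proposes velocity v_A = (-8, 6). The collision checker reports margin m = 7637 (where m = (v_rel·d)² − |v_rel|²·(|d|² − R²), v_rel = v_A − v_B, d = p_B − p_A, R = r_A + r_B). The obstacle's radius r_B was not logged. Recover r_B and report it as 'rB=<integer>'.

m = 7637
d = (-6, 23);  v_rel = (-8, 13),  |v_rel|² = 233
v_rel×d = (-8)·(23) − (13)·(-6) = -106
since m = R²·233 − (-106)²:  R² = (11236 + 7637) / 233 = 81
R = √81 = 9  ⇒  r_B = 9 − 5 = 4

rB=4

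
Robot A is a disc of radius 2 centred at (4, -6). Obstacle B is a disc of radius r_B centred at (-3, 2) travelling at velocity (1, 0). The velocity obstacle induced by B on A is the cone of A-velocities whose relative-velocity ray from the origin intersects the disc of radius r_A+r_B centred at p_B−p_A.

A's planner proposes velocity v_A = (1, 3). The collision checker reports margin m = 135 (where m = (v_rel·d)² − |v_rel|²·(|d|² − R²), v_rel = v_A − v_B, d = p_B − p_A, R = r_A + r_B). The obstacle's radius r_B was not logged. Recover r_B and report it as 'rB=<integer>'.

m = 135
d = (-7, 8);  v_rel = (0, 3),  |v_rel|² = 9
v_rel×d = (0)·(8) − (3)·(-7) = 21
since m = R²·9 − 21²:  R² = (441 + 135) / 9 = 64
R = √64 = 8  ⇒  r_B = 8 − 2 = 6

rB=6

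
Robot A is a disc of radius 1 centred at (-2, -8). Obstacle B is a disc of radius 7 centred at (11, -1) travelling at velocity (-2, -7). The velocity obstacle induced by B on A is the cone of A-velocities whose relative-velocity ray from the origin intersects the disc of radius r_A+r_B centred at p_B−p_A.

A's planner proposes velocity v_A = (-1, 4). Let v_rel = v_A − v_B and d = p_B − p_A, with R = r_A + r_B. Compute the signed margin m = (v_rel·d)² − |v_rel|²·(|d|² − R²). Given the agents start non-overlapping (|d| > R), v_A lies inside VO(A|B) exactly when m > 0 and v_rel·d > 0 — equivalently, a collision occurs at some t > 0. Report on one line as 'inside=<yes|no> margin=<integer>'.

d = (13, 7),  |d|² = 218;  R = 1+7 = 8,  c = 218−8² = 154
v_rel = (1, 11),  |v_rel|² = 122;  v_rel·d = (1)·(13) + (11)·(7) = 90
122·t² − 180·t + 154 = 0  ⇒  m = 90² − 122·154 = -10688
m = -10688 < 0,  v_rel·d = 90 > 0  ⇒  outside

inside=no margin=-10688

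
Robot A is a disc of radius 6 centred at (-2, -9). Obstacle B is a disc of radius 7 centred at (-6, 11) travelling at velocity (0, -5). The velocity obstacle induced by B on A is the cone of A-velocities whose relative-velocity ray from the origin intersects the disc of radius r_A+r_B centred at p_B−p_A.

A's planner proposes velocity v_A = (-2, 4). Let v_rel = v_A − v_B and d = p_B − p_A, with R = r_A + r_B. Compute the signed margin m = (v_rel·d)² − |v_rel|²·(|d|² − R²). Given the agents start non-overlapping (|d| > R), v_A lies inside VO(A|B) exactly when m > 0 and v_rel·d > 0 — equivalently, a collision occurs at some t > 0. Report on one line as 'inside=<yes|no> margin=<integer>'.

d = (-4, 20),  |d|² = 416;  R = 6+7 = 13,  c = 416−13² = 247
v_rel = (-2, 9),  |v_rel|² = 85;  v_rel·d = (-2)·(-4) + (9)·(20) = 188
85·t² − 376·t + 247 = 0  ⇒  m = 188² − 85·247 = 14349
m = 14349 > 0,  v_rel·d = 188 > 0  ⇒  inside

inside=yes margin=14349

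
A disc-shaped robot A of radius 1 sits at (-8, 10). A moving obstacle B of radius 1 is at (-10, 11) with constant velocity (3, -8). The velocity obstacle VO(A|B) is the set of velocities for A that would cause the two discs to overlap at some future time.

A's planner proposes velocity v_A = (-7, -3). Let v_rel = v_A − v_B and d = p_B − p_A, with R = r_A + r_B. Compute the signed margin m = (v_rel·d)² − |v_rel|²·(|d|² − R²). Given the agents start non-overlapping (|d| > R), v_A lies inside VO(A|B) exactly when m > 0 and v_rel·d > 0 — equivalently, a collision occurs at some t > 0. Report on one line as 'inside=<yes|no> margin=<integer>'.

d = (-2, 1),  |d|² = 5;  R = 1+1 = 2,  c = 5−2² = 1
v_rel = (-10, 5),  |v_rel|² = 125;  v_rel·d = (-10)·(-2) + (5)·(1) = 25
125·t² − 50·t + 1 = 0  ⇒  m = 25² − 125·1 = 500
m = 500 > 0,  v_rel·d = 25 > 0  ⇒  inside

inside=yes margin=500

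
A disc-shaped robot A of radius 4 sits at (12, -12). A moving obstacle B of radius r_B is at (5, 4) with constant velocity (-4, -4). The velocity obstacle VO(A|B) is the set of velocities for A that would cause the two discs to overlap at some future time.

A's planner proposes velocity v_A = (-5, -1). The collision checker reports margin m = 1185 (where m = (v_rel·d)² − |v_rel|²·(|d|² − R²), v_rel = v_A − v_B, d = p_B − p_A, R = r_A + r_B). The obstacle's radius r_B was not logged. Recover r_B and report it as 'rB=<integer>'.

m = 1185
d = (-7, 16);  v_rel = (-1, 3),  |v_rel|² = 10
v_rel×d = (-1)·(16) − (3)·(-7) = 5
since m = R²·10 − 5²:  R² = (25 + 1185) / 10 = 121
R = √121 = 11  ⇒  r_B = 11 − 4 = 7

rB=7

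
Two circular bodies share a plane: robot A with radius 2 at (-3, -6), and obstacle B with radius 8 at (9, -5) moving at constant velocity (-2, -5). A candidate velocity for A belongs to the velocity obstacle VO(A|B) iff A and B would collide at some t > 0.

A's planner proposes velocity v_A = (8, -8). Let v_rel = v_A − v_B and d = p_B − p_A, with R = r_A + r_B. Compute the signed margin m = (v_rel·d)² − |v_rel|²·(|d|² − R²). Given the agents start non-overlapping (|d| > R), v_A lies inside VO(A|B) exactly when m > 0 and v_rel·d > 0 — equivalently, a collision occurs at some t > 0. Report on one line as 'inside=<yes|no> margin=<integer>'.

d = (12, 1),  |d|² = 145;  R = 2+8 = 10,  c = 145−10² = 45
v_rel = (10, -3),  |v_rel|² = 109;  v_rel·d = (10)·(12) + (-3)·(1) = 117
109·t² − 234·t + 45 = 0  ⇒  m = 117² − 109·45 = 8784
m = 8784 > 0,  v_rel·d = 117 > 0  ⇒  inside

inside=yes margin=8784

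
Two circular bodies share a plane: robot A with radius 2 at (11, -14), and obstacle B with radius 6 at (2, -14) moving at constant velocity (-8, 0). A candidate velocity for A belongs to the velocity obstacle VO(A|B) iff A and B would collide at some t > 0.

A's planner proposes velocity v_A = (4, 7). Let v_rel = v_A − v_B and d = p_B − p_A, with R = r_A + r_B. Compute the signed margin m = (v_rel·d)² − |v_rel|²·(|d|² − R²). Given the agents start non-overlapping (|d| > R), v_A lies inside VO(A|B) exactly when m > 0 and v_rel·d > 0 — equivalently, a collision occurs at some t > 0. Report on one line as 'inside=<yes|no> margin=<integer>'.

d = (-9, 0),  |d|² = 81;  R = 2+6 = 8,  c = 81−8² = 17
v_rel = (12, 7),  |v_rel|² = 193;  v_rel·d = (12)·(-9) + (7)·(0) = -108
193·t² + 216·t + 17 = 0  ⇒  m = (-108)² − 193·17 = 8383
m = 8383 > 0,  v_rel·d = -108 < 0  ⇒  outside

inside=no margin=8383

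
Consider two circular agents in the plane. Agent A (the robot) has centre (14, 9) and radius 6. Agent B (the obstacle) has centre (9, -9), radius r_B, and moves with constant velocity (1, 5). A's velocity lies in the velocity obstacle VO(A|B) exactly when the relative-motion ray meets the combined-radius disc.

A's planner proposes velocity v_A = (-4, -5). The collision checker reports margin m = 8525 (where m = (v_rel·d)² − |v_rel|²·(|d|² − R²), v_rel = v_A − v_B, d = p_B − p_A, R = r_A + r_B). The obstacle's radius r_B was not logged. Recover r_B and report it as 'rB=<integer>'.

m = 8525
d = (-5, -18);  v_rel = (-5, -10),  |v_rel|² = 125
v_rel×d = (-5)·(-18) − (-10)·(-5) = 40
since m = R²·125 − 40²:  R² = (1600 + 8525) / 125 = 81
R = √81 = 9  ⇒  r_B = 9 − 6 = 3

rB=3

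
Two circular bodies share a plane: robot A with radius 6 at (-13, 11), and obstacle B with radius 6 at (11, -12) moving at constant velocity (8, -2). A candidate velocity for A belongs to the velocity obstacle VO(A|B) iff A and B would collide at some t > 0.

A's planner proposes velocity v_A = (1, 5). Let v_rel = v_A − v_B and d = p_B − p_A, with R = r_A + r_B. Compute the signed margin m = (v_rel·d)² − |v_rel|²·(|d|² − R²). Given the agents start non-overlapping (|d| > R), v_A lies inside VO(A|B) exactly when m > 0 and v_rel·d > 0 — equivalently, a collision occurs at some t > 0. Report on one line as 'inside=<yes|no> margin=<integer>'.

d = (24, -23),  |d|² = 1105;  R = 6+6 = 12,  c = 1105−12² = 961
v_rel = (-7, 7),  |v_rel|² = 98;  v_rel·d = (-7)·(24) + (7)·(-23) = -329
98·t² + 658·t + 961 = 0  ⇒  m = (-329)² − 98·961 = 14063
m = 14063 > 0,  v_rel·d = -329 < 0  ⇒  outside

inside=no margin=14063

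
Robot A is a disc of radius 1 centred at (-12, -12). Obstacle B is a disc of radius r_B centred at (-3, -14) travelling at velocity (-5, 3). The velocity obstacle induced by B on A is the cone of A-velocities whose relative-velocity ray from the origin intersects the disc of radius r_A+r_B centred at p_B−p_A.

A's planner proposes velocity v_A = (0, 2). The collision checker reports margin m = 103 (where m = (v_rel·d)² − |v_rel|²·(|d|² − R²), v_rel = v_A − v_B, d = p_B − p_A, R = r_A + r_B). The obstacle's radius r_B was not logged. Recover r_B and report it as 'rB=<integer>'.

m = 103
d = (9, -2);  v_rel = (5, -1),  |v_rel|² = 26
v_rel×d = (5)·(-2) − (-1)·(9) = -1
since m = R²·26 − (-1)²:  R² = (1 + 103) / 26 = 4
R = √4 = 2  ⇒  r_B = 2 − 1 = 1

rB=1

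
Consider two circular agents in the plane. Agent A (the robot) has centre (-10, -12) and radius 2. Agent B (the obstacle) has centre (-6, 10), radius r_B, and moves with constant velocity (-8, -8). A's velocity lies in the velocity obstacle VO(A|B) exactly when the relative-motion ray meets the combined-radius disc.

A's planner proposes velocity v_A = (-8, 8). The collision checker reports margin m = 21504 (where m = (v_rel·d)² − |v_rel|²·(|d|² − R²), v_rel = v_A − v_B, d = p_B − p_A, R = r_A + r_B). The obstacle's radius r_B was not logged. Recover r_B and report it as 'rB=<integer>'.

m = 21504
d = (4, 22);  v_rel = (0, 16),  |v_rel|² = 256
v_rel×d = (0)·(22) − (16)·(4) = -64
since m = R²·256 − (-64)²:  R² = (4096 + 21504) / 256 = 100
R = √100 = 10  ⇒  r_B = 10 − 2 = 8

rB=8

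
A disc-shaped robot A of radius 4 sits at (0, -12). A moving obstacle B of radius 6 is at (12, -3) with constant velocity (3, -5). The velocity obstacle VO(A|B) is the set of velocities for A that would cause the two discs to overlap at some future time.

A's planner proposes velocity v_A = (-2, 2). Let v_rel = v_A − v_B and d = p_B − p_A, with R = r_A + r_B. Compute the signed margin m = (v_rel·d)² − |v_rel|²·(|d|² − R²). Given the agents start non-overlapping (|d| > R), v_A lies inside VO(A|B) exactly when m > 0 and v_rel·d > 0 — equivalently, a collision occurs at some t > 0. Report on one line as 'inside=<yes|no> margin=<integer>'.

d = (12, 9),  |d|² = 225;  R = 4+6 = 10,  c = 225−10² = 125
v_rel = (-5, 7),  |v_rel|² = 74;  v_rel·d = (-5)·(12) + (7)·(9) = 3
74·t² − 6·t + 125 = 0  ⇒  m = 3² − 74·125 = -9241
m = -9241 < 0,  v_rel·d = 3 > 0  ⇒  outside

inside=no margin=-9241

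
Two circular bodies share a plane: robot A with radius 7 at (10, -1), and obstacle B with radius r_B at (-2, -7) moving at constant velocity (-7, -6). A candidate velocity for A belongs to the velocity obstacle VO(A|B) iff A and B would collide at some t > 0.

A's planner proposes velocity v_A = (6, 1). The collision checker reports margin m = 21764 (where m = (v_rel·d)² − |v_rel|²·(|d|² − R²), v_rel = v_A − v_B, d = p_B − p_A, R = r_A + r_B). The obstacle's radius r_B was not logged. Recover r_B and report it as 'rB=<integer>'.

m = 21764
d = (-12, -6);  v_rel = (13, 7),  |v_rel|² = 218
v_rel×d = (13)·(-6) − (7)·(-12) = 6
since m = R²·218 − 6²:  R² = (36 + 21764) / 218 = 100
R = √100 = 10  ⇒  r_B = 10 − 7 = 3

rB=3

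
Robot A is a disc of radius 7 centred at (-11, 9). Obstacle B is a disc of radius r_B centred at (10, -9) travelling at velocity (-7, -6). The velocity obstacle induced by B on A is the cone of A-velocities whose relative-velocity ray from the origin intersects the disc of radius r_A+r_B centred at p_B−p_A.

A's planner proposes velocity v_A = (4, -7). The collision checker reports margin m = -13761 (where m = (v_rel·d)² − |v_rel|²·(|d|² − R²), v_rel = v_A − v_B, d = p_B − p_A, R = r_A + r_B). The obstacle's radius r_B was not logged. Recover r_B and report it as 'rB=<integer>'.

m = -13761
d = (21, -18);  v_rel = (11, -1),  |v_rel|² = 122
v_rel×d = (11)·(-18) − (-1)·(21) = -177
since m = R²·122 − (-177)²:  R² = (31329 + -13761) / 122 = 144
R = √144 = 12  ⇒  r_B = 12 − 7 = 5

rB=5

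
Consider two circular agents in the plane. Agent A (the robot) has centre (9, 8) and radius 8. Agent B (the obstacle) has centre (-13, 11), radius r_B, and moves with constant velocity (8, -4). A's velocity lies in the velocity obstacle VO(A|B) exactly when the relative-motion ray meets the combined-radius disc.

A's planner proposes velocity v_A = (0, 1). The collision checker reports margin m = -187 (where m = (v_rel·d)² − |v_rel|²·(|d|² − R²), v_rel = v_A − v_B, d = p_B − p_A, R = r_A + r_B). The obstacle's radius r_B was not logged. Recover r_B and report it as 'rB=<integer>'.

m = -187
d = (-22, 3);  v_rel = (-8, 5),  |v_rel|² = 89
v_rel×d = (-8)·(3) − (5)·(-22) = 86
since m = R²·89 − 86²:  R² = (7396 + -187) / 89 = 81
R = √81 = 9  ⇒  r_B = 9 − 8 = 1

rB=1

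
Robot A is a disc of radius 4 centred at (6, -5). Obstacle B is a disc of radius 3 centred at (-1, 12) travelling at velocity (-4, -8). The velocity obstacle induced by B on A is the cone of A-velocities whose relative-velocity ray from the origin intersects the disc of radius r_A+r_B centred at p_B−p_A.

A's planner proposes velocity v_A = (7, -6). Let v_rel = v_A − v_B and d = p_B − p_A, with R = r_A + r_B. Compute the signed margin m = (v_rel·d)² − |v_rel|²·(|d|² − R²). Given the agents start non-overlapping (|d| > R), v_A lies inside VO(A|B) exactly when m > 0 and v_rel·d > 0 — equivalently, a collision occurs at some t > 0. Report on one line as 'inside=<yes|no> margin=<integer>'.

d = (-7, 17),  |d|² = 338;  R = 4+3 = 7,  c = 338−7² = 289
v_rel = (11, 2),  |v_rel|² = 125;  v_rel·d = (11)·(-7) + (2)·(17) = -43
125·t² + 86·t + 289 = 0  ⇒  m = (-43)² − 125·289 = -34276
m = -34276 < 0,  v_rel·d = -43 < 0  ⇒  outside

inside=no margin=-34276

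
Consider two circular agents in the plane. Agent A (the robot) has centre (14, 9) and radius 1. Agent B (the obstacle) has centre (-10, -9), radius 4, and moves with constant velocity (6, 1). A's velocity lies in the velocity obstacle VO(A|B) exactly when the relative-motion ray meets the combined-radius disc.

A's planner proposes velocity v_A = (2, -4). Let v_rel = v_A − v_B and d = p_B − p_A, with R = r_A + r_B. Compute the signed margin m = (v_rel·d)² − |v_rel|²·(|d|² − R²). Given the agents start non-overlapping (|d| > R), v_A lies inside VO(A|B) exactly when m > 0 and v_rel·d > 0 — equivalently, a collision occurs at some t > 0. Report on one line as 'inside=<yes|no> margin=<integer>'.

d = (-24, -18),  |d|² = 900;  R = 1+4 = 5,  c = 900−5² = 875
v_rel = (-4, -5),  |v_rel|² = 41;  v_rel·d = (-4)·(-24) + (-5)·(-18) = 186
41·t² − 372·t + 875 = 0  ⇒  m = 186² − 41·875 = -1279
m = -1279 < 0,  v_rel·d = 186 > 0  ⇒  outside

inside=no margin=-1279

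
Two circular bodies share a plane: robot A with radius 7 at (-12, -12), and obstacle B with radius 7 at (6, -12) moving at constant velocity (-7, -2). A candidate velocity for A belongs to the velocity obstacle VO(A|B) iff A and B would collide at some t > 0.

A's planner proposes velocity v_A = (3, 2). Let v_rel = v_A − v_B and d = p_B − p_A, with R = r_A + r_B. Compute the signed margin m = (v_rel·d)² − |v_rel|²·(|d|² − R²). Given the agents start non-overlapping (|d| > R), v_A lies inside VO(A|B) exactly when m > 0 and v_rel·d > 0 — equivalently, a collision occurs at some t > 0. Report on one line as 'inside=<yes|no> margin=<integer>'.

d = (18, 0),  |d|² = 324;  R = 7+7 = 14,  c = 324−14² = 128
v_rel = (10, 4),  |v_rel|² = 116;  v_rel·d = (10)·(18) + (4)·(0) = 180
116·t² − 360·t + 128 = 0  ⇒  m = 180² − 116·128 = 17552
m = 17552 > 0,  v_rel·d = 180 > 0  ⇒  inside

inside=yes margin=17552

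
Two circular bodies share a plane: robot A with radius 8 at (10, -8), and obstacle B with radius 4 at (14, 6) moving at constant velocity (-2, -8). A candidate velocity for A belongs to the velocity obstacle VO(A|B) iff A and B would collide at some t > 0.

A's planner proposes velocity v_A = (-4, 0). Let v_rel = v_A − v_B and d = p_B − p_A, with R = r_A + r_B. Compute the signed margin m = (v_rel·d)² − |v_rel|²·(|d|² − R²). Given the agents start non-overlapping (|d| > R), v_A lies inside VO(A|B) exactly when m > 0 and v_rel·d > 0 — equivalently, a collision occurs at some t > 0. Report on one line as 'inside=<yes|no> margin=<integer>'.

d = (4, 14),  |d|² = 212;  R = 8+4 = 12,  c = 212−12² = 68
v_rel = (-2, 8),  |v_rel|² = 68;  v_rel·d = (-2)·(4) + (8)·(14) = 104
68·t² − 208·t + 68 = 0  ⇒  m = 104² − 68·68 = 6192
m = 6192 > 0,  v_rel·d = 104 > 0  ⇒  inside

inside=yes margin=6192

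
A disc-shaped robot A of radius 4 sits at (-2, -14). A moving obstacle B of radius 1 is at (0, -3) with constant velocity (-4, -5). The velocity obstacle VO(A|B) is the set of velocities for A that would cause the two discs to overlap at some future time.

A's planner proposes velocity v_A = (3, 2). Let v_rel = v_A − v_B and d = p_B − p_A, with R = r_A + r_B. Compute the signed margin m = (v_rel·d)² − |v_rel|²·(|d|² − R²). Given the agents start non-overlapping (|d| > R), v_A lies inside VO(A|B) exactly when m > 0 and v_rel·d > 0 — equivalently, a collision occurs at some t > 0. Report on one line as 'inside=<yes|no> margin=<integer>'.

d = (2, 11),  |d|² = 125;  R = 4+1 = 5,  c = 125−5² = 100
v_rel = (7, 7),  |v_rel|² = 98;  v_rel·d = (7)·(2) + (7)·(11) = 91
98·t² − 182·t + 100 = 0  ⇒  m = 91² − 98·100 = -1519
m = -1519 < 0,  v_rel·d = 91 > 0  ⇒  outside

inside=no margin=-1519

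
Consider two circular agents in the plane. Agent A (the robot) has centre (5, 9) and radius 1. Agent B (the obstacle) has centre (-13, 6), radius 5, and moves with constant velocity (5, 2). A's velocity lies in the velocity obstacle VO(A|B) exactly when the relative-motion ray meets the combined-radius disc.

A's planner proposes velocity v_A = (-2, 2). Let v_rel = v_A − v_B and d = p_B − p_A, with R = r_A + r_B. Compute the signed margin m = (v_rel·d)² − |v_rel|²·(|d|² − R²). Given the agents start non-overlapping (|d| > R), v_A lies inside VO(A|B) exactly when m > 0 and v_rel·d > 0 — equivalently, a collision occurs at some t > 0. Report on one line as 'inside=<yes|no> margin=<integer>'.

d = (-18, -3),  |d|² = 333;  R = 1+5 = 6,  c = 333−6² = 297
v_rel = (-7, 0),  |v_rel|² = 49;  v_rel·d = (-7)·(-18) + (0)·(-3) = 126
49·t² − 252·t + 297 = 0  ⇒  m = 126² − 49·297 = 1323
m = 1323 > 0,  v_rel·d = 126 > 0  ⇒  inside

inside=yes margin=1323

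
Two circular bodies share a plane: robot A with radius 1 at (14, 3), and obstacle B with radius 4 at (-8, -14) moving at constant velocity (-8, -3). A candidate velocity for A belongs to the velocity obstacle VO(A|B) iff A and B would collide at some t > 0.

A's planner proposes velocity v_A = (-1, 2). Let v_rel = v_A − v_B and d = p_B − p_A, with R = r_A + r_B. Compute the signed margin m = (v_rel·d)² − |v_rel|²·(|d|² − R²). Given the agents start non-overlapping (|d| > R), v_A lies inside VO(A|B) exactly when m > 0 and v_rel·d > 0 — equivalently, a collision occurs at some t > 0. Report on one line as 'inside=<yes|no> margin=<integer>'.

d = (-22, -17),  |d|² = 773;  R = 1+4 = 5,  c = 773−5² = 748
v_rel = (7, 5),  |v_rel|² = 74;  v_rel·d = (7)·(-22) + (5)·(-17) = -239
74·t² + 478·t + 748 = 0  ⇒  m = (-239)² − 74·748 = 1769
m = 1769 > 0,  v_rel·d = -239 < 0  ⇒  outside

inside=no margin=1769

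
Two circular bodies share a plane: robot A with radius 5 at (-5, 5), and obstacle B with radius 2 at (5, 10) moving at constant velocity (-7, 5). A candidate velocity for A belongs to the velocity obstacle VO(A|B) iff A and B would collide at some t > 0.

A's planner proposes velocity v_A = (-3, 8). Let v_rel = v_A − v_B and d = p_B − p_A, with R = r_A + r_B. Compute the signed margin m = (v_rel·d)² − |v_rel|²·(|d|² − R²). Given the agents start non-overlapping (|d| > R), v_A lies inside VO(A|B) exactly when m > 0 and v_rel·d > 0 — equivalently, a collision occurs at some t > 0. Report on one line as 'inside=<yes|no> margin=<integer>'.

d = (10, 5),  |d|² = 125;  R = 5+2 = 7,  c = 125−7² = 76
v_rel = (4, 3),  |v_rel|² = 25;  v_rel·d = (4)·(10) + (3)·(5) = 55
25·t² − 110·t + 76 = 0  ⇒  m = 55² − 25·76 = 1125
m = 1125 > 0,  v_rel·d = 55 > 0  ⇒  inside

inside=yes margin=1125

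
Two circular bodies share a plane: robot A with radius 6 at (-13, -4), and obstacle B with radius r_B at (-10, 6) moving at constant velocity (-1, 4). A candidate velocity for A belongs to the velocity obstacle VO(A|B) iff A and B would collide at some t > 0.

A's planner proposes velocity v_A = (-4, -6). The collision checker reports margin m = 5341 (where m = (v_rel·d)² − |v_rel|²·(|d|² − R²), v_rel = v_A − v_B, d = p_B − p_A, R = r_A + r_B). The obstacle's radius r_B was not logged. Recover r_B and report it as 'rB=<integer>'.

m = 5341
d = (3, 10);  v_rel = (-3, -10),  |v_rel|² = 109
v_rel×d = (-3)·(10) − (-10)·(3) = 0
since m = R²·109 − 0²:  R² = (0 + 5341) / 109 = 49
R = √49 = 7  ⇒  r_B = 7 − 6 = 1

rB=1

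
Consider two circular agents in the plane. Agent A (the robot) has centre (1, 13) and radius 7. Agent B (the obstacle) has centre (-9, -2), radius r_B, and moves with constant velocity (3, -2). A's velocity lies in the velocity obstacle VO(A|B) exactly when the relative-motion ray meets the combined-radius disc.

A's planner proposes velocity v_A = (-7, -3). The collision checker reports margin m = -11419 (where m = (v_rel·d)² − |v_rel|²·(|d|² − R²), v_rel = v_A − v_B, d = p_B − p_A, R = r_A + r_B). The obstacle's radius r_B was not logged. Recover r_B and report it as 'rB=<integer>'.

m = -11419
d = (-10, -15);  v_rel = (-10, -1),  |v_rel|² = 101
v_rel×d = (-10)·(-15) − (-1)·(-10) = 140
since m = R²·101 − 140²:  R² = (19600 + -11419) / 101 = 81
R = √81 = 9  ⇒  r_B = 9 − 7 = 2

rB=2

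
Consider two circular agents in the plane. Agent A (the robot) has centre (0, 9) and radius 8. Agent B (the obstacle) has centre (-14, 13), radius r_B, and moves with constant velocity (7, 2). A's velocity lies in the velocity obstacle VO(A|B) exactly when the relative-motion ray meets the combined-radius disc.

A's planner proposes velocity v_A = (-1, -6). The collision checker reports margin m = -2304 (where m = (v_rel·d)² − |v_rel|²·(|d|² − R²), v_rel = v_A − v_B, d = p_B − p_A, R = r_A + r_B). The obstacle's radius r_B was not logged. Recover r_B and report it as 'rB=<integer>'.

m = -2304
d = (-14, 4);  v_rel = (-8, -8),  |v_rel|² = 128
v_rel×d = (-8)·(4) − (-8)·(-14) = -144
since m = R²·128 − (-144)²:  R² = (20736 + -2304) / 128 = 144
R = √144 = 12  ⇒  r_B = 12 − 8 = 4

rB=4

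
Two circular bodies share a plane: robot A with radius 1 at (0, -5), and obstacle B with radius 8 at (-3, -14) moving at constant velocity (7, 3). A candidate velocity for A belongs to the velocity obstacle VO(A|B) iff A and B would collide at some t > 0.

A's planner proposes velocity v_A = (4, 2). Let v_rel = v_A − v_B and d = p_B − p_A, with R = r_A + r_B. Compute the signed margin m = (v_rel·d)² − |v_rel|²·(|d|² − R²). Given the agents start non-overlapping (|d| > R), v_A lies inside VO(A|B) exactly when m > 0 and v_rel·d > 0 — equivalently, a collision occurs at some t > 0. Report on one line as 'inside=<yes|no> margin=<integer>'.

d = (-3, -9),  |d|² = 90;  R = 1+8 = 9,  c = 90−9² = 9
v_rel = (-3, -1),  |v_rel|² = 10;  v_rel·d = (-3)·(-3) + (-1)·(-9) = 18
10·t² − 36·t + 9 = 0  ⇒  m = 18² − 10·9 = 234
m = 234 > 0,  v_rel·d = 18 > 0  ⇒  inside

inside=yes margin=234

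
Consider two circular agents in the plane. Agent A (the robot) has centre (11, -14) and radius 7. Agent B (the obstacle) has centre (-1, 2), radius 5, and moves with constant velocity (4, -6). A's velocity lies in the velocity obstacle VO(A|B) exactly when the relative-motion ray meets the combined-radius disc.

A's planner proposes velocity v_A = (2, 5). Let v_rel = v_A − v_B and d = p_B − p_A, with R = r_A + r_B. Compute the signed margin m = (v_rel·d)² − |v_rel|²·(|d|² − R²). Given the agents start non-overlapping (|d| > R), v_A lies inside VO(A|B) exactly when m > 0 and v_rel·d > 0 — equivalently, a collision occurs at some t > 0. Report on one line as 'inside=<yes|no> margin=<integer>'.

d = (-12, 16),  |d|² = 400;  R = 7+5 = 12,  c = 400−12² = 256
v_rel = (-2, 11),  |v_rel|² = 125;  v_rel·d = (-2)·(-12) + (11)·(16) = 200
125·t² − 400·t + 256 = 0  ⇒  m = 200² − 125·256 = 8000
m = 8000 > 0,  v_rel·d = 200 > 0  ⇒  inside

inside=yes margin=8000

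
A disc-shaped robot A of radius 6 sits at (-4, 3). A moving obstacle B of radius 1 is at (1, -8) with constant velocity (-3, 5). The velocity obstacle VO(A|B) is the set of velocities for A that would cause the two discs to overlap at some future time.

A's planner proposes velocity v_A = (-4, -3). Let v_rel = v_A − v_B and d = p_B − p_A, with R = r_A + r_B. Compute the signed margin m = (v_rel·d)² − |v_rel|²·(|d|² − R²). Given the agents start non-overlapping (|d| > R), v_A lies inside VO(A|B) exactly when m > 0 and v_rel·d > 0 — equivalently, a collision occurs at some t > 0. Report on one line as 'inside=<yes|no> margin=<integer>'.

d = (5, -11),  |d|² = 146;  R = 6+1 = 7,  c = 146−7² = 97
v_rel = (-1, -8),  |v_rel|² = 65;  v_rel·d = (-1)·(5) + (-8)·(-11) = 83
65·t² − 166·t + 97 = 0  ⇒  m = 83² − 65·97 = 584
m = 584 > 0,  v_rel·d = 83 > 0  ⇒  inside

inside=yes margin=584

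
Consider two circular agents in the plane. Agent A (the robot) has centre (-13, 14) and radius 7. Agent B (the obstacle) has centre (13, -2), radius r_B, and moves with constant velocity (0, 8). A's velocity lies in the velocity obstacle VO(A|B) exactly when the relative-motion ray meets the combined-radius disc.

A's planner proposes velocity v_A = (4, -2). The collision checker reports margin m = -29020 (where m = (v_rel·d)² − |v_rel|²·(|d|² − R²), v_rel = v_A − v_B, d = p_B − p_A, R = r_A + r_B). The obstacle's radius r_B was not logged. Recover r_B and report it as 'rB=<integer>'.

m = -29020
d = (26, -16);  v_rel = (4, -10),  |v_rel|² = 116
v_rel×d = (4)·(-16) − (-10)·(26) = 196
since m = R²·116 − 196²:  R² = (38416 + -29020) / 116 = 81
R = √81 = 9  ⇒  r_B = 9 − 7 = 2

rB=2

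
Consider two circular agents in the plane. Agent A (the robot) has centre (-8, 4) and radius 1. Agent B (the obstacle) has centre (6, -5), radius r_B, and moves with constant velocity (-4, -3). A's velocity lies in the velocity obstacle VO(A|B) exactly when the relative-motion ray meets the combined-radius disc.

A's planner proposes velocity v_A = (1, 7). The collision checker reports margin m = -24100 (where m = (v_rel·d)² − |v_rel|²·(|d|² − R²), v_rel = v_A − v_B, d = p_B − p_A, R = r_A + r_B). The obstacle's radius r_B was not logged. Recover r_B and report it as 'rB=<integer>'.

m = -24100
d = (14, -9);  v_rel = (5, 10),  |v_rel|² = 125
v_rel×d = (5)·(-9) − (10)·(14) = -185
since m = R²·125 − (-185)²:  R² = (34225 + -24100) / 125 = 81
R = √81 = 9  ⇒  r_B = 9 − 1 = 8

rB=8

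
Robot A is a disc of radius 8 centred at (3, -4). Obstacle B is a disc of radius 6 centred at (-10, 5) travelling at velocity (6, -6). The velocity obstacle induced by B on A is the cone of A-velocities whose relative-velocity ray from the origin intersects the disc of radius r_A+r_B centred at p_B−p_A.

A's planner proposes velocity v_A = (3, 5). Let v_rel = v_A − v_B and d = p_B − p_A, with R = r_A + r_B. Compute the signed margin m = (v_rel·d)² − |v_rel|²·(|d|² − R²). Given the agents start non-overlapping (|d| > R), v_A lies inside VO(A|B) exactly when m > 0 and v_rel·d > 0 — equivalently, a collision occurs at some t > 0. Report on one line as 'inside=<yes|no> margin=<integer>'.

d = (-13, 9),  |d|² = 250;  R = 8+6 = 14,  c = 250−14² = 54
v_rel = (-3, 11),  |v_rel|² = 130;  v_rel·d = (-3)·(-13) + (11)·(9) = 138
130·t² − 276·t + 54 = 0  ⇒  m = 138² − 130·54 = 12024
m = 12024 > 0,  v_rel·d = 138 > 0  ⇒  inside

inside=yes margin=12024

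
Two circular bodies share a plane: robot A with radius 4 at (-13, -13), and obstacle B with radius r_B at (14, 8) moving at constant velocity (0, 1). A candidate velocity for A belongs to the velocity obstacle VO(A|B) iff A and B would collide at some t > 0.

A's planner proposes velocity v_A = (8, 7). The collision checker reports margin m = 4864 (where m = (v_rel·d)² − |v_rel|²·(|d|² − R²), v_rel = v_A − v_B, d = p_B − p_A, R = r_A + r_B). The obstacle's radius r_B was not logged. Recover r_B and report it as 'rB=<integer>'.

m = 4864
d = (27, 21);  v_rel = (8, 6),  |v_rel|² = 100
v_rel×d = (8)·(21) − (6)·(27) = 6
since m = R²·100 − 6²:  R² = (36 + 4864) / 100 = 49
R = √49 = 7  ⇒  r_B = 7 − 4 = 3

rB=3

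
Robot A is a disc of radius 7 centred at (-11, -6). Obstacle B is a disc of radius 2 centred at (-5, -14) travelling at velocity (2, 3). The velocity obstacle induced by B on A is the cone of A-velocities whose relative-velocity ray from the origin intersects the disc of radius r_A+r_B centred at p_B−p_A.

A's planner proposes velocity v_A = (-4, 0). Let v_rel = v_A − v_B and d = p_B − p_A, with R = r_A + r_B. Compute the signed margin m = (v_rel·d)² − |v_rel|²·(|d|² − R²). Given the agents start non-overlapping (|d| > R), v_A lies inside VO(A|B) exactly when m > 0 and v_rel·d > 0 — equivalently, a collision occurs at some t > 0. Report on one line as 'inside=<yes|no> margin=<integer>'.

d = (6, -8),  |d|² = 100;  R = 7+2 = 9,  c = 100−9² = 19
v_rel = (-6, -3),  |v_rel|² = 45;  v_rel·d = (-6)·(6) + (-3)·(-8) = -12
45·t² + 24·t + 19 = 0  ⇒  m = (-12)² − 45·19 = -711
m = -711 < 0,  v_rel·d = -12 < 0  ⇒  outside

inside=no margin=-711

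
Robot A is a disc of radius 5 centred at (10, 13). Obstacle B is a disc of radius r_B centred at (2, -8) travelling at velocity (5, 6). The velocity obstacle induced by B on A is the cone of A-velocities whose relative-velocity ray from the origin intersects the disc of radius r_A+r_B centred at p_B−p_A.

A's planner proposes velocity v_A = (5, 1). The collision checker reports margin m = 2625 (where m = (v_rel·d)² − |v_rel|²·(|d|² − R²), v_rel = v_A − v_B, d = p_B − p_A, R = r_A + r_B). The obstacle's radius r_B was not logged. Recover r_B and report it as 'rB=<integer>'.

m = 2625
d = (-8, -21);  v_rel = (0, -5),  |v_rel|² = 25
v_rel×d = (0)·(-21) − (-5)·(-8) = -40
since m = R²·25 − (-40)²:  R² = (1600 + 2625) / 25 = 169
R = √169 = 13  ⇒  r_B = 13 − 5 = 8

rB=8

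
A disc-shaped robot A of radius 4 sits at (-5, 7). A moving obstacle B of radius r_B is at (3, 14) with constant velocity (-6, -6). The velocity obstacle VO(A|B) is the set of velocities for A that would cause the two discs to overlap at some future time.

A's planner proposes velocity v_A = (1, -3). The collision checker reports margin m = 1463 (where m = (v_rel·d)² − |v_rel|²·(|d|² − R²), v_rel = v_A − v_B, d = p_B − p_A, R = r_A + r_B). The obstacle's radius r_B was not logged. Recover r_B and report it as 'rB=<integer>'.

m = 1463
d = (8, 7);  v_rel = (7, 3),  |v_rel|² = 58
v_rel×d = (7)·(7) − (3)·(8) = 25
since m = R²·58 − 25²:  R² = (625 + 1463) / 58 = 36
R = √36 = 6  ⇒  r_B = 6 − 4 = 2

rB=2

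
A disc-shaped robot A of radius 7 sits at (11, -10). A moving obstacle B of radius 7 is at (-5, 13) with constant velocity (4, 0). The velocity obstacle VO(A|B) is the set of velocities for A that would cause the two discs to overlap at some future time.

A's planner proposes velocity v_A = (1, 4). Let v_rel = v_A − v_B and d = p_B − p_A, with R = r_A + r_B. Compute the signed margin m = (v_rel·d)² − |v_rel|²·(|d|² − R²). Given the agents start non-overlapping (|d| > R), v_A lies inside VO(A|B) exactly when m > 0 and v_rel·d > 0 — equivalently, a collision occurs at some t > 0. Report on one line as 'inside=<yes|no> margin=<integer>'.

d = (-16, 23),  |d|² = 785;  R = 7+7 = 14,  c = 785−14² = 589
v_rel = (-3, 4),  |v_rel|² = 25;  v_rel·d = (-3)·(-16) + (4)·(23) = 140
25·t² − 280·t + 589 = 0  ⇒  m = 140² − 25·589 = 4875
m = 4875 > 0,  v_rel·d = 140 > 0  ⇒  inside

inside=yes margin=4875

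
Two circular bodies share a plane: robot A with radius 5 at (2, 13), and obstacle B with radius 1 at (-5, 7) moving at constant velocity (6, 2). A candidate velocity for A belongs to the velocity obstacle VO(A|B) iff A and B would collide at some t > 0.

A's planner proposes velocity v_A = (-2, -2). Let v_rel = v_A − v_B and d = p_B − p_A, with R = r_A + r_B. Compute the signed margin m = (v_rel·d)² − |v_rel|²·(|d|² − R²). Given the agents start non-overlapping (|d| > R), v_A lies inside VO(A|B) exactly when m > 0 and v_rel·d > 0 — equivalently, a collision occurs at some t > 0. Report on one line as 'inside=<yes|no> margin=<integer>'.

d = (-7, -6),  |d|² = 85;  R = 5+1 = 6,  c = 85−6² = 49
v_rel = (-8, -4),  |v_rel|² = 80;  v_rel·d = (-8)·(-7) + (-4)·(-6) = 80
80·t² − 160·t + 49 = 0  ⇒  m = 80² − 80·49 = 2480
m = 2480 > 0,  v_rel·d = 80 > 0  ⇒  inside

inside=yes margin=2480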